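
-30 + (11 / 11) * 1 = -29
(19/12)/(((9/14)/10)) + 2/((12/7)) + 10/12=719/27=26.63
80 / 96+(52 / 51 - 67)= -2215 / 34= -65.15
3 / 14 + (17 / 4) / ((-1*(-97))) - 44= -118803 / 2716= -43.74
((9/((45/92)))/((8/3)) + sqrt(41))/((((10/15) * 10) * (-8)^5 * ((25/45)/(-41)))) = 1107 * sqrt(41)/3276800 + 76383/32768000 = 0.00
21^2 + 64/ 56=3095/ 7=442.14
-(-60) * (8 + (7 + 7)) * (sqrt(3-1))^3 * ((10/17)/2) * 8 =8784.76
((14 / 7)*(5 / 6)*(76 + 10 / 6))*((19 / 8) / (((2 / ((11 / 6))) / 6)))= 243485 / 144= 1690.87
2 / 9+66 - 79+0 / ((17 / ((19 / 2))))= -115 / 9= -12.78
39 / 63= 13 / 21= 0.62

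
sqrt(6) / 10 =0.24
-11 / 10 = -1.10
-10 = -10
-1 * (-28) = 28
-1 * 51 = -51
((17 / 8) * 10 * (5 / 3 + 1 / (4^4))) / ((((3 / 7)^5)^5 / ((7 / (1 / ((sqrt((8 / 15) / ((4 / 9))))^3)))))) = 204750333644435169160510339 * sqrt(30) / 2169058840174080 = 517027820161.70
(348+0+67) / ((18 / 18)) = 415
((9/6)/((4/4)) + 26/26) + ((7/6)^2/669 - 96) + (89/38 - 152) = -111267149/457596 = -243.16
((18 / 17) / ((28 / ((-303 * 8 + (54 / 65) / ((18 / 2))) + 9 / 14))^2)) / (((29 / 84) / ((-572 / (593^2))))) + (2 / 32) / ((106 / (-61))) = -1225898966666207371 / 32776278031151200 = -37.40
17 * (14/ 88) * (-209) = -2261/ 4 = -565.25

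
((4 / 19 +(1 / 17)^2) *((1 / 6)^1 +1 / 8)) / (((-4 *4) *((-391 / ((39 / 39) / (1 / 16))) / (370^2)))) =281500625 / 12881886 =21.85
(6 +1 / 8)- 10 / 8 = 4.88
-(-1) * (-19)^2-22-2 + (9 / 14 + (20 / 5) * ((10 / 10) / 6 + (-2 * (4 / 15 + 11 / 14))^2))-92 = 5821853 / 22050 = 264.03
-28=-28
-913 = -913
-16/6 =-8/3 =-2.67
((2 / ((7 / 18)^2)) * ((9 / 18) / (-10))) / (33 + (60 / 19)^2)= -19494 / 1266895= -0.02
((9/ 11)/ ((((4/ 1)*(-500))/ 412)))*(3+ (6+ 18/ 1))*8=-36.41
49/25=1.96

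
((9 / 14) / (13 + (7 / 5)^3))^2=140625 / 84345856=0.00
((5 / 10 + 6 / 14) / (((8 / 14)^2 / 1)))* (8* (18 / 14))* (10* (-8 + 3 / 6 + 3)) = -1316.25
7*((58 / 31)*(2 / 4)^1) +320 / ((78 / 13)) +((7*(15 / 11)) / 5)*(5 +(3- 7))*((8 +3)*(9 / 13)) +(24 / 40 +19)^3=1149147878 / 151125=7603.96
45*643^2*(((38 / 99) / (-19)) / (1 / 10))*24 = -992277600 / 11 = -90207054.55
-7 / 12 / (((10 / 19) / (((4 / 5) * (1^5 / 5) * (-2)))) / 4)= 532 / 375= 1.42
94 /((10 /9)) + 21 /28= 1707 /20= 85.35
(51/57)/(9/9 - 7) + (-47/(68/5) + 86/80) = -98063/38760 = -2.53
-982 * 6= -5892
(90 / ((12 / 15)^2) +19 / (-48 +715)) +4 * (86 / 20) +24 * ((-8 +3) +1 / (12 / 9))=1490171 / 26680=55.85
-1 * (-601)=601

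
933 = 933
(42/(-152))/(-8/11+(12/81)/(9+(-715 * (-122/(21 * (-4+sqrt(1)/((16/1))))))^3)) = 628014313222588121907/1652955422102098783600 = 0.38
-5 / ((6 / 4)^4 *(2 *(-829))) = 40 / 67149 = 0.00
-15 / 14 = -1.07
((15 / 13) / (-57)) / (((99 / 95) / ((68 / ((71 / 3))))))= -1700 / 30459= -0.06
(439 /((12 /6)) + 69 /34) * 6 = 22596 /17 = 1329.18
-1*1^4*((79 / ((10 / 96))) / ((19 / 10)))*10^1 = -75840 / 19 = -3991.58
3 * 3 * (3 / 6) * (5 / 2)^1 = 45 / 4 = 11.25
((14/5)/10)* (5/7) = 1/5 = 0.20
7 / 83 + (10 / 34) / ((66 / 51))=569 / 1826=0.31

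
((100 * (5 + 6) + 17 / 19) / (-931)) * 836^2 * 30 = -1214859360 / 49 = -24793048.16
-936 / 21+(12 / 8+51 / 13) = -7125 / 182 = -39.15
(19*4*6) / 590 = 228 / 295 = 0.77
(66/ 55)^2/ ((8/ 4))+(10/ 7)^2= 3382/ 1225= 2.76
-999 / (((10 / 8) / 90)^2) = -5178816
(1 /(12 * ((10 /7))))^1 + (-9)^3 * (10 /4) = -218693 /120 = -1822.44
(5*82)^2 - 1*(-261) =168361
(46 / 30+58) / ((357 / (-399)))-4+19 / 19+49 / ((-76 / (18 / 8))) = -5502983 / 77520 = -70.99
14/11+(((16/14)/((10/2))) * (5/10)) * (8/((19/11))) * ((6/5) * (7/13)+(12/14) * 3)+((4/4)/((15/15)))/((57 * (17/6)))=168729536/56581525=2.98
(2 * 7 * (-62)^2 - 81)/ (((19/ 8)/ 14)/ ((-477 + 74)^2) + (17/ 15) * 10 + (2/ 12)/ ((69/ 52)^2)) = 2792124632305008/ 593809974397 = 4702.05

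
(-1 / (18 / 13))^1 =-13 / 18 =-0.72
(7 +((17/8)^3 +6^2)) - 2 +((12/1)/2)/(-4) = 25137/512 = 49.10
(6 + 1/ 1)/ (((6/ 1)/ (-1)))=-7/ 6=-1.17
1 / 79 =0.01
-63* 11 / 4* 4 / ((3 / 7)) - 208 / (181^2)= -52974745 / 32761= -1617.01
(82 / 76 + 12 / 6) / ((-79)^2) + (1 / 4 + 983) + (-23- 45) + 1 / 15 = 6512243611 / 7114740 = 915.32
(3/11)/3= 1/11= 0.09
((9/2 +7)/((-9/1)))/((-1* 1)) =1.28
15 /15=1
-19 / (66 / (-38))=10.94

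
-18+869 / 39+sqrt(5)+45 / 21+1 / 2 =sqrt(5)+3781 / 546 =9.16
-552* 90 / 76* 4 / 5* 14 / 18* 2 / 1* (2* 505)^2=-15766665600 / 19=-829824505.26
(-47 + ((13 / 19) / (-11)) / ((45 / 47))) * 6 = -282.39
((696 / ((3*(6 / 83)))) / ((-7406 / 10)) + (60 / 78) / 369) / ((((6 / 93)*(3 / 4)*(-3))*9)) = 4770207460 / 1438826571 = 3.32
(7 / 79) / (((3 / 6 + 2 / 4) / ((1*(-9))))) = -0.80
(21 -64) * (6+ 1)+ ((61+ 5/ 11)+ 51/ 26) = -237.58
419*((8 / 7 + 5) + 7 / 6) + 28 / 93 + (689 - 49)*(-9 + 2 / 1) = -1844945 / 1302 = -1417.01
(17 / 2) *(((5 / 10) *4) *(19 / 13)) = 323 / 13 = 24.85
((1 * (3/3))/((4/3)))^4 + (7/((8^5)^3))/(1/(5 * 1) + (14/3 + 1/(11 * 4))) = 1283026990399653/4054998883237888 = 0.32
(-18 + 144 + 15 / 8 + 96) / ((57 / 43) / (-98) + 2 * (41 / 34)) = 64151829 / 687220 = 93.35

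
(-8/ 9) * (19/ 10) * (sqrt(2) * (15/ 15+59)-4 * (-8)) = -304 * sqrt(2)/ 3-2432/ 45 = -197.35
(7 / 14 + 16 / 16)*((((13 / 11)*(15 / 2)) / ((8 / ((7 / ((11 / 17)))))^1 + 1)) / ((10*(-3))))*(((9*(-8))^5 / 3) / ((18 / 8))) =73032683.76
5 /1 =5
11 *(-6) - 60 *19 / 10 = -180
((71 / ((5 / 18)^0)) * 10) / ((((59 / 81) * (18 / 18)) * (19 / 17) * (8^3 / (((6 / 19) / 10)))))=293301 / 5452544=0.05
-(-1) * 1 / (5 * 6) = 0.03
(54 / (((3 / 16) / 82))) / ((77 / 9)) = 212544 / 77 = 2760.31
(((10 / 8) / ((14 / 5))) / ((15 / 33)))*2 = 55 / 28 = 1.96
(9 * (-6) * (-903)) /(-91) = -6966 /13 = -535.85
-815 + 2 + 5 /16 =-13003 /16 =-812.69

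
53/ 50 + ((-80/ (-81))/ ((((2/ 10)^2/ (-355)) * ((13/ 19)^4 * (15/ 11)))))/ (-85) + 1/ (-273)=14292919493711/ 41294921850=346.12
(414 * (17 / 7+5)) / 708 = 1794 / 413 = 4.34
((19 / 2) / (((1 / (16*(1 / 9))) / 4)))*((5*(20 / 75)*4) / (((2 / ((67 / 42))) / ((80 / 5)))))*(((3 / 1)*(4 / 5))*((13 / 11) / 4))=33892352 / 10395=3260.45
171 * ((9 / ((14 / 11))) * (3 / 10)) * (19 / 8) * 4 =964953 / 280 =3446.26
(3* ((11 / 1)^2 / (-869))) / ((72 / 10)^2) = -275 / 34128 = -0.01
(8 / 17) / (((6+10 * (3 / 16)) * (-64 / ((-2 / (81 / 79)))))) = 158 / 86751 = 0.00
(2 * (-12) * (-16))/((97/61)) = 23424/97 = 241.48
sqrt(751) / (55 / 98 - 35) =-98*sqrt(751) / 3375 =-0.80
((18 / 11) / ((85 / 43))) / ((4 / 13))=5031 / 1870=2.69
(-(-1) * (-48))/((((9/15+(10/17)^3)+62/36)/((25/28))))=-16.97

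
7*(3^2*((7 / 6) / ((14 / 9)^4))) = 19683 / 1568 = 12.55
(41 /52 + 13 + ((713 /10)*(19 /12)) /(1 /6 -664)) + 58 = 71.62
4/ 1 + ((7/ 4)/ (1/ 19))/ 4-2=165/ 16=10.31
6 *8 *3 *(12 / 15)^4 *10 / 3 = 24576 / 125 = 196.61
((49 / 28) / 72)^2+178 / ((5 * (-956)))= -3632453 / 99118080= -0.04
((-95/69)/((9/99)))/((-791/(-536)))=-560120/54579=-10.26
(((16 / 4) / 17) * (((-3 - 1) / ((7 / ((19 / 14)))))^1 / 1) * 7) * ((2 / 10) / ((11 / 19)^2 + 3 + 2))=-27436 / 572985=-0.05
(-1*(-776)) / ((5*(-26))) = -388 / 65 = -5.97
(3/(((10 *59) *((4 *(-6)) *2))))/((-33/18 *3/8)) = 1/6490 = 0.00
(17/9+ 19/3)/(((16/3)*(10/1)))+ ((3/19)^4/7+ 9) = 2004226099/218939280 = 9.15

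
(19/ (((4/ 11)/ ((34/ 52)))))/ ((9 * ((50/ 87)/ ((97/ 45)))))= 9994589/ 702000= 14.24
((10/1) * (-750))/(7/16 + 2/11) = -1320000/109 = -12110.09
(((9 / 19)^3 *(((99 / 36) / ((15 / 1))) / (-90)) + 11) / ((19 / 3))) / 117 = 1160731 / 78192600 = 0.01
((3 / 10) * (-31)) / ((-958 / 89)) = 0.86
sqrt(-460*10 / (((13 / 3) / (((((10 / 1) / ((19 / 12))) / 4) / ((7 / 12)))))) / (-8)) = 30*sqrt(1193010) / 1729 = 18.95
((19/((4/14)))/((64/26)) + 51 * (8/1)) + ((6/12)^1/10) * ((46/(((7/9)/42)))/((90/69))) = 530.24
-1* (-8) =8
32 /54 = 0.59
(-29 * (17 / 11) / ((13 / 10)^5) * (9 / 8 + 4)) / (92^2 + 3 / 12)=-1010650000 / 138279538111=-0.01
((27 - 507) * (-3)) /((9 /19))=3040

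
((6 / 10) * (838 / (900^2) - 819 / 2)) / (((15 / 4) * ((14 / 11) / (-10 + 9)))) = 1824317891 / 35437500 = 51.48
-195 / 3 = -65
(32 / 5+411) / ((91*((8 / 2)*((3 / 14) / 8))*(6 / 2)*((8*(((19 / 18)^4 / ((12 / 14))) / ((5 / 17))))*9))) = 8114256 / 201606587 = 0.04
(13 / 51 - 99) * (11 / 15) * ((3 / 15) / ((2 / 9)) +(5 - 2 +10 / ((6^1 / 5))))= -10165166 / 11475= -885.85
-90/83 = -1.08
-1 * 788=-788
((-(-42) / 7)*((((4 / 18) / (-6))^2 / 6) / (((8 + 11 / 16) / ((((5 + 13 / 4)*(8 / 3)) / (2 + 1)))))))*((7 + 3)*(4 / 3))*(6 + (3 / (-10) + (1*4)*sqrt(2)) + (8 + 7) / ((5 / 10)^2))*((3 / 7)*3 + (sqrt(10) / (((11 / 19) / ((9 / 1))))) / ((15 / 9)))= 33.91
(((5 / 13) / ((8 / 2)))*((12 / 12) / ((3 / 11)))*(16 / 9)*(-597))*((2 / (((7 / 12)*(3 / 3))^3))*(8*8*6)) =-6455623680 / 4459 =-1447773.87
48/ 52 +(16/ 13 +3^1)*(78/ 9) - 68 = -1186/ 39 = -30.41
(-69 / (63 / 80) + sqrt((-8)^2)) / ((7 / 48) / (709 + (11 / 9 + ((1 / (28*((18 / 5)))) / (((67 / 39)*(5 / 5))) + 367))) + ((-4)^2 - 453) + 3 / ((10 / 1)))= 3041019806 / 16679588331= 0.18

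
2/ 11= 0.18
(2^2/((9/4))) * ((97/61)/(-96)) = -97/3294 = -0.03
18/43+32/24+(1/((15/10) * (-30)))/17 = 57587/32895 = 1.75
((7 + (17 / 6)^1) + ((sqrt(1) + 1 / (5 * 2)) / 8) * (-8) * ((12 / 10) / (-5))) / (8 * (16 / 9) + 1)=22719 / 34250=0.66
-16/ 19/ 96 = -1/ 114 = -0.01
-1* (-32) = 32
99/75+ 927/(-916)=7053/22900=0.31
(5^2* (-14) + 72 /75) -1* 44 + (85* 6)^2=6492674 /25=259706.96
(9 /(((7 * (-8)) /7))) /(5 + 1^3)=-3 /16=-0.19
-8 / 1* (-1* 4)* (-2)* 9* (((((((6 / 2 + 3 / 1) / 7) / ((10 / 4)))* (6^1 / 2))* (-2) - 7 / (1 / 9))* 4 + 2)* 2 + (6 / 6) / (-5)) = 10415808 / 35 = 297594.51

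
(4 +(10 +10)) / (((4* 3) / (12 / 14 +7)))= 110 / 7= 15.71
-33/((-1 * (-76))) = -33/76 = -0.43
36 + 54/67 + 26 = 4208/67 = 62.81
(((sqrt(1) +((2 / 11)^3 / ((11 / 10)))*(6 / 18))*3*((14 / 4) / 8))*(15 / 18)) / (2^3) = 1540105 / 11244288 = 0.14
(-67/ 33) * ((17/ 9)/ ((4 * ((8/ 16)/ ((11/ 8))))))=-1139/ 432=-2.64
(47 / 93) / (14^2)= 47 / 18228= 0.00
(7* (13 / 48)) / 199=91 / 9552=0.01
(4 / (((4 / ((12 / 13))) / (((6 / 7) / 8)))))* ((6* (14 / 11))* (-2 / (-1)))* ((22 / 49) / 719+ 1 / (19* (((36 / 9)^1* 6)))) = 407367 / 95722627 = 0.00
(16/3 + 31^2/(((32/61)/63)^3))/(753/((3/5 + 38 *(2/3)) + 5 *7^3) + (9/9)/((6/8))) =2136481818356322833/2266578944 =942601987.90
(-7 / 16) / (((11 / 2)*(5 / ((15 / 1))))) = -21 / 88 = -0.24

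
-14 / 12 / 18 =-7 / 108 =-0.06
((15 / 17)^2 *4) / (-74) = -450 / 10693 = -0.04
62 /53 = 1.17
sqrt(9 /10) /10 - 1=-1 + 3 * sqrt(10) /100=-0.91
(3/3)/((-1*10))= -0.10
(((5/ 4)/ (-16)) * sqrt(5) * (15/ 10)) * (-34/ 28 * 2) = 255 * sqrt(5)/ 896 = 0.64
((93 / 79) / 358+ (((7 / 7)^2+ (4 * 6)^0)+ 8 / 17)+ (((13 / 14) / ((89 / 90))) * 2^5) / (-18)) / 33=240986015 / 9884643846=0.02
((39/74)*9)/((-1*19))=-351/1406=-0.25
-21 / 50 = -0.42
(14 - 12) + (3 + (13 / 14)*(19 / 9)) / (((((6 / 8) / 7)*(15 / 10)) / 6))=5054 / 27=187.19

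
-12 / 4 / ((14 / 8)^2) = -48 / 49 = -0.98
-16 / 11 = -1.45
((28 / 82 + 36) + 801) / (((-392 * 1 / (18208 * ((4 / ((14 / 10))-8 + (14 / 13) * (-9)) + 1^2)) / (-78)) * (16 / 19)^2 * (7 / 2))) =-26635012623483 / 1575056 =-16910517.86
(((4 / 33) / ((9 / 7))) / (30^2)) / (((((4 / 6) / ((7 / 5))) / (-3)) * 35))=-7 / 371250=-0.00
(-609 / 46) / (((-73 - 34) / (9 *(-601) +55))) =-1630293 / 2461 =-662.45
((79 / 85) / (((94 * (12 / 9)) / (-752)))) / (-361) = 474 / 30685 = 0.02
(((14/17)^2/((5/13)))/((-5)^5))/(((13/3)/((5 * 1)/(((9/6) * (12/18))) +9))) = -8232/4515625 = -0.00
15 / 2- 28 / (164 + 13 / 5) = 1745 / 238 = 7.33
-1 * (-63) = 63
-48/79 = -0.61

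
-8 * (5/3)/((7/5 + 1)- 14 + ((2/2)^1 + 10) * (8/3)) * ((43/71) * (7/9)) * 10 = -43000/12141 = -3.54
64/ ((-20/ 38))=-608/ 5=-121.60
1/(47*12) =1/564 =0.00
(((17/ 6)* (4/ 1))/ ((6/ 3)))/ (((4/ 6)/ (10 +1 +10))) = 357/ 2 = 178.50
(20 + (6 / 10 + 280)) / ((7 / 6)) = 9018 / 35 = 257.66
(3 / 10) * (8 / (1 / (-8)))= -96 / 5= -19.20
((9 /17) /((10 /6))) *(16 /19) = 432 /1615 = 0.27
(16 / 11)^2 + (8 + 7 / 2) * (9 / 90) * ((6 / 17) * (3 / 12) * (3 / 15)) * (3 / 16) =13951447 / 6582400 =2.12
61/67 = 0.91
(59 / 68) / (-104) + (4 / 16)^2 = 383 / 7072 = 0.05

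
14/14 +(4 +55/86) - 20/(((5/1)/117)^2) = -4706591/430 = -10945.56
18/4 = 9/2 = 4.50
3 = 3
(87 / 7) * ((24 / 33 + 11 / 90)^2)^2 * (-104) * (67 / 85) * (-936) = 657057655539058748 / 1323043115625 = 496626.03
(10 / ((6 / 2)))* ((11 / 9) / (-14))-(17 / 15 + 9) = -9851 / 945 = -10.42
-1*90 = -90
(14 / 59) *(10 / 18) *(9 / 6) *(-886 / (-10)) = 3101 / 177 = 17.52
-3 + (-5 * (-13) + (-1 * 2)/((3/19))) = 148/3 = 49.33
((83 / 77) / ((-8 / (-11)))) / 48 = 83 / 2688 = 0.03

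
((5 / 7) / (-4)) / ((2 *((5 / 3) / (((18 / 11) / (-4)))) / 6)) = 81 / 616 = 0.13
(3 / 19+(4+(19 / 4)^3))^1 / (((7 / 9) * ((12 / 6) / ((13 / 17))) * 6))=5279703 / 578816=9.12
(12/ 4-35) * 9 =-288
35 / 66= 0.53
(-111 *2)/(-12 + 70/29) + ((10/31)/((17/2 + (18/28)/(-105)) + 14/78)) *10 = 4201364043/178552033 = 23.53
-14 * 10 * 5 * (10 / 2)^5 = -2187500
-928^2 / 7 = -861184 / 7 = -123026.29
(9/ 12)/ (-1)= -3/ 4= -0.75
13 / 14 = 0.93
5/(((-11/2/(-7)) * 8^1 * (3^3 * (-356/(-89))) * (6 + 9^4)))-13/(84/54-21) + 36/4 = 52801207853/5461117200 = 9.67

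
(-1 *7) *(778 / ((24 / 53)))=-144319 / 12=-12026.58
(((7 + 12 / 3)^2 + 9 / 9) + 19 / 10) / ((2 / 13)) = 16107 / 20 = 805.35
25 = 25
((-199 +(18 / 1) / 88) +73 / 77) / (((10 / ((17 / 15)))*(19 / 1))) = -1035929 / 877800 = -1.18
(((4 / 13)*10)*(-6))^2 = 57600 / 169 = 340.83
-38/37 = -1.03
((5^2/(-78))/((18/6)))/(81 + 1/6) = -25/18993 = -0.00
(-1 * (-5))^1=5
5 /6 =0.83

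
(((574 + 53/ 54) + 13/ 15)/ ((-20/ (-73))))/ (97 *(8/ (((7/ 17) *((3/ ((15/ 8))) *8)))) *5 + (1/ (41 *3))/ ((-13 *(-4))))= 42346726877/ 14831727525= 2.86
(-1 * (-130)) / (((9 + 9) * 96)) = 65 / 864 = 0.08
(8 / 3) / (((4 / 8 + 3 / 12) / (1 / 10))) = 16 / 45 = 0.36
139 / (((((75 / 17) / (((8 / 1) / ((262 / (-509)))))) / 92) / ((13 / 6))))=-2877018664 / 29475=-97608.78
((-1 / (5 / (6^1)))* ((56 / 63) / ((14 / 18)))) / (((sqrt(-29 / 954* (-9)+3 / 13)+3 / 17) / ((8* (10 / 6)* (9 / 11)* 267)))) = 21616388352 / 14510881 - 88891776* sqrt(957710) / 14510881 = -4505.27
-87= -87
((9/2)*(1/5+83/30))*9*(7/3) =5607/20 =280.35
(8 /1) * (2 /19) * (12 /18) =32 /57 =0.56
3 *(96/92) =72/23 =3.13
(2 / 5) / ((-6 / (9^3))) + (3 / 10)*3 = -477 / 10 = -47.70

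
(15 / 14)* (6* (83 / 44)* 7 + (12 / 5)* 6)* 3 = 92691 / 308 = 300.94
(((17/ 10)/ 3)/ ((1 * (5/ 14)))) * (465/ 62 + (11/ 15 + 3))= 40103/ 2250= 17.82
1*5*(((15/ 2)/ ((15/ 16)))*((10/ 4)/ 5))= 20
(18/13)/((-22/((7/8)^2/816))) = -147/2489344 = -0.00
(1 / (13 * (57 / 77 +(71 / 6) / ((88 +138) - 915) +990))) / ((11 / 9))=20034 / 315364991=0.00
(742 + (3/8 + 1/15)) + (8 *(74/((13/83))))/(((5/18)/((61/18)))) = 73093313/1560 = 46854.69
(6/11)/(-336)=-1/616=-0.00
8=8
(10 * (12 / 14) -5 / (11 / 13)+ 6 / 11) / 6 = 247 / 462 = 0.53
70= 70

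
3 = 3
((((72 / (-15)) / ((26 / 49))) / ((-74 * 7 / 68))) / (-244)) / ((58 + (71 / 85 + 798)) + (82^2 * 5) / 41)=-0.00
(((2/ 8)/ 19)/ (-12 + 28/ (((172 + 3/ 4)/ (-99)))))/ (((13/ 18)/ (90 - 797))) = 0.46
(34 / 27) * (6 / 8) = 17 / 18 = 0.94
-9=-9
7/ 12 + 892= 10711/ 12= 892.58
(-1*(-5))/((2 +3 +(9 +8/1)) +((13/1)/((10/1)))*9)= 50/337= 0.15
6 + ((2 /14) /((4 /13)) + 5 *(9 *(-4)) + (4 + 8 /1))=-4523 /28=-161.54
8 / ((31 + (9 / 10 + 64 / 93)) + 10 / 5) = 7440 / 32167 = 0.23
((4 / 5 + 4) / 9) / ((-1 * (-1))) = 0.53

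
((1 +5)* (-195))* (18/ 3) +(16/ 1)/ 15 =-105284/ 15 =-7018.93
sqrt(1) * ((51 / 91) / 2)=51 / 182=0.28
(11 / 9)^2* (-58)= -7018 / 81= -86.64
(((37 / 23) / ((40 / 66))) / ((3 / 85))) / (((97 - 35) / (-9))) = -10.92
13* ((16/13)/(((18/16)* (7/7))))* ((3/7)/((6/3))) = 64/21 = 3.05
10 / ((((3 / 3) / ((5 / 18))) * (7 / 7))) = 25 / 9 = 2.78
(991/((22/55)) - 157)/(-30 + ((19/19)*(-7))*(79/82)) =-190281/3013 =-63.15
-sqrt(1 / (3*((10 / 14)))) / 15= -sqrt(105) / 225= -0.05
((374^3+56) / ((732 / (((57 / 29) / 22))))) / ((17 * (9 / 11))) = 459.05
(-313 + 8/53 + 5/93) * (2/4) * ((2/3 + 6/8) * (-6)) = 6552514/4929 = 1329.38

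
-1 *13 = -13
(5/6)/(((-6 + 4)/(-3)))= 5/4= 1.25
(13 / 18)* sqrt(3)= 13* sqrt(3) / 18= 1.25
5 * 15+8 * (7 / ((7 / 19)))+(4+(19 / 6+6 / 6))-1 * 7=228.17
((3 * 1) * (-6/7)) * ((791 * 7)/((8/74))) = -263403/2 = -131701.50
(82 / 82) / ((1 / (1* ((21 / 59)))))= 21 / 59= 0.36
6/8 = 3/4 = 0.75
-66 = -66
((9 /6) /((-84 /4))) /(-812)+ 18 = 204625 /11368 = 18.00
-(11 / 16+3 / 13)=-191 / 208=-0.92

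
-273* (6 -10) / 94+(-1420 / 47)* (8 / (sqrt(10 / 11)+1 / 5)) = 755294 / 11233 -284000* sqrt(110) / 11233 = -197.93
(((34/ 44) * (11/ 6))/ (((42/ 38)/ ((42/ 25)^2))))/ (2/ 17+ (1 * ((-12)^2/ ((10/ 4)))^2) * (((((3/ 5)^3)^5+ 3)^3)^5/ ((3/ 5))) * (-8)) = -5702830272558896632134828329924264799012363496044528510451498492304602958770228226871187380945278508543370361393219061980908168862924867426045238971710205078125/ 1002982462483811418451758285851391517038117710590717155492564820046983791446489660231299657687965590308736999342363961490330054967907240255720628918937300610402089702133454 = -0.00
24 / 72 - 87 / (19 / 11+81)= -1961 / 2730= -0.72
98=98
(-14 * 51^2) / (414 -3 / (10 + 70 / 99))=-612680 / 6961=-88.02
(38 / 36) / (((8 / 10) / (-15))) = -475 / 24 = -19.79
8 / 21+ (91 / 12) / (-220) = 6403 / 18480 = 0.35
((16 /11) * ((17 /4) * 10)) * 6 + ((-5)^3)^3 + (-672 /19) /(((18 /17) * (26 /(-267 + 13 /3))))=-47742443849 /24453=-1952416.63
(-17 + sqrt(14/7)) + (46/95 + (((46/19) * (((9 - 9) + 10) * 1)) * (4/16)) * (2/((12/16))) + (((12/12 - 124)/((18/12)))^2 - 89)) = sqrt(2) + 1890868/285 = 6636.04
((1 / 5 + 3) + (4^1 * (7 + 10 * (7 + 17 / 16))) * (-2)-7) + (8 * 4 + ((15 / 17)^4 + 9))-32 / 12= -834200062 / 1252815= -665.86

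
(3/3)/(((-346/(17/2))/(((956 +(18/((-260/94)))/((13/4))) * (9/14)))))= -15417198/1023295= -15.07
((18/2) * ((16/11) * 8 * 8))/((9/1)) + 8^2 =1728/11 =157.09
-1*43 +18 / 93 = -1327 / 31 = -42.81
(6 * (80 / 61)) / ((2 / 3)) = 720 / 61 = 11.80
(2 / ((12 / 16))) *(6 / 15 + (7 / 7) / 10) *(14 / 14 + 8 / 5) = 52 / 15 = 3.47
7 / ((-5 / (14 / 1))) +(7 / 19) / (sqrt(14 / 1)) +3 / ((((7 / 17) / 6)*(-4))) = -2137 / 70 +sqrt(14) / 38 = -30.43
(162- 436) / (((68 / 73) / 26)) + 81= -128636 / 17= -7566.82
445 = 445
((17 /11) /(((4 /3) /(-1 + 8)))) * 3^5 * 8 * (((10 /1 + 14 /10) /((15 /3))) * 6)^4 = 2373607522010592 /4296875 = 552403205.12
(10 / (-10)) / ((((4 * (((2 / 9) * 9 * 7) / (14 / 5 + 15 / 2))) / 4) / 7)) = -103 / 20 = -5.15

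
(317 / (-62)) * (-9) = 2853 / 62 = 46.02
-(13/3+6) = -31/3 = -10.33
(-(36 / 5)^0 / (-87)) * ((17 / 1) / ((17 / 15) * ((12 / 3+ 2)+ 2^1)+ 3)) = 85 / 5249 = 0.02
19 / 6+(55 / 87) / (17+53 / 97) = 237118 / 74037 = 3.20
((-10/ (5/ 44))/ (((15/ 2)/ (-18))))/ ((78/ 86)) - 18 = 13966/ 65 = 214.86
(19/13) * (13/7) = 19/7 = 2.71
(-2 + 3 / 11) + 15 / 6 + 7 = 171 / 22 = 7.77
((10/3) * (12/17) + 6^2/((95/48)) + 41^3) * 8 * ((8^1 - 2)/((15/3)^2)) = 5344348368/40375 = 132367.76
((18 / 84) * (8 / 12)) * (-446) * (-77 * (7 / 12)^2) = 120197 / 72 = 1669.40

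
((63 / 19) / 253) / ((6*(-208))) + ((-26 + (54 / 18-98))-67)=-375945877 / 1999712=-188.00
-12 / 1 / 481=-12 / 481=-0.02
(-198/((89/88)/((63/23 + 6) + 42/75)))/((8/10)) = -23291532/10235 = -2275.67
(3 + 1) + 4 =8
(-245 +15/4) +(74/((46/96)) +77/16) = -30177/368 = -82.00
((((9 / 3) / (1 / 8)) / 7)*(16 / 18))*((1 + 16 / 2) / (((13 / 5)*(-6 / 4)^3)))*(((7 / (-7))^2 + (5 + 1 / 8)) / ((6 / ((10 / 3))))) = -11200 / 1053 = -10.64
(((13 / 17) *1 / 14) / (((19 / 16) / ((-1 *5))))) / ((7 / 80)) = -41600 / 15827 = -2.63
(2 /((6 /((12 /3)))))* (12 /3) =5.33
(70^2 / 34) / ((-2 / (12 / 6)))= -2450 / 17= -144.12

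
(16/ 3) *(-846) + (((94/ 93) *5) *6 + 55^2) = -1456.68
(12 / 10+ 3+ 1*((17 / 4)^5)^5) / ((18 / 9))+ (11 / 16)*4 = 28853137061742066500843331822549 / 11258999068426240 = 2562673367888918.33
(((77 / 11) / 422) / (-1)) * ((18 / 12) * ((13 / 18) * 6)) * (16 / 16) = -91 / 844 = -0.11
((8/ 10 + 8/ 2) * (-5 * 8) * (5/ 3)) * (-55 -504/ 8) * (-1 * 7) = -264320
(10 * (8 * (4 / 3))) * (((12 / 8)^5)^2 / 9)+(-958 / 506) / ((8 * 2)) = 691519 / 1012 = 683.32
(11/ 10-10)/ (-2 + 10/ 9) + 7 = 1361/ 80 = 17.01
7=7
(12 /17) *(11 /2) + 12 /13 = 1062 /221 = 4.81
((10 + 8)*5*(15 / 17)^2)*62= 1255500 / 289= 4344.29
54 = 54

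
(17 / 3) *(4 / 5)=68 / 15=4.53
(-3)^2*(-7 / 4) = -63 / 4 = -15.75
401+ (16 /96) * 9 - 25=755 /2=377.50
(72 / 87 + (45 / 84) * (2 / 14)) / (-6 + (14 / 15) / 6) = -231255 / 1494892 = -0.15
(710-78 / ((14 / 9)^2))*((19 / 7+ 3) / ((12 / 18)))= 1992630 / 343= 5809.42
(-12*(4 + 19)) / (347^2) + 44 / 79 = 5276192 / 9512311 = 0.55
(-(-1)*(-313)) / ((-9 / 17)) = 5321 / 9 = 591.22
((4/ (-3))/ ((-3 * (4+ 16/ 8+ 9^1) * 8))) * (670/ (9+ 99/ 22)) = 134/ 729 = 0.18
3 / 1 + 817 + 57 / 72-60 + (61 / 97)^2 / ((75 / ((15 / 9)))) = 2577013733 / 3387240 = 760.80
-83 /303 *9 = -249 /101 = -2.47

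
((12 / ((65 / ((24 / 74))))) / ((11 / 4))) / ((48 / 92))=1104 / 26455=0.04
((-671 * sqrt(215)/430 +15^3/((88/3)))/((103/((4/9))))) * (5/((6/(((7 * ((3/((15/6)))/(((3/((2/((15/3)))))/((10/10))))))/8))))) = 525/9064 -4697 * sqrt(215)/5979150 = 0.05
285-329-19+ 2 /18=-566 /9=-62.89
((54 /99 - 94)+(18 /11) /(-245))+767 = 165017 /245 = 673.54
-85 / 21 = -4.05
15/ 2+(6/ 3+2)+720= 1463/ 2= 731.50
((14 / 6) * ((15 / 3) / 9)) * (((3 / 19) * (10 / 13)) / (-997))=-350 / 2216331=-0.00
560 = 560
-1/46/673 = -0.00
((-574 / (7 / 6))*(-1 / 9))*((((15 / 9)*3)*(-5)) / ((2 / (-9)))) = 6150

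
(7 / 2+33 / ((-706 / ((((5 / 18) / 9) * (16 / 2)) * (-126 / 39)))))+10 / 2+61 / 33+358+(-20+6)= 322002709 / 908622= 354.39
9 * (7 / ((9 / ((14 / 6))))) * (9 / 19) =147 / 19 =7.74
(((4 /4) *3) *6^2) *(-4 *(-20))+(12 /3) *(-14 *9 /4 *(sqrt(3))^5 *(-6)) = 8640+6804 *sqrt(3) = 20424.87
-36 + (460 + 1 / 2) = 849 / 2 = 424.50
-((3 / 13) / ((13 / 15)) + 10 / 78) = -200 / 507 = -0.39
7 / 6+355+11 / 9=6433 / 18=357.39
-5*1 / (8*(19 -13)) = -5 / 48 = -0.10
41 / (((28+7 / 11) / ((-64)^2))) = 1847296 / 315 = 5864.43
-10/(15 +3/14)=-140/213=-0.66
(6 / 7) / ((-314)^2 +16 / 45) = 135 / 15528926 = 0.00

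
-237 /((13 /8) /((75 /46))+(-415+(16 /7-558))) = 497700 /2036407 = 0.24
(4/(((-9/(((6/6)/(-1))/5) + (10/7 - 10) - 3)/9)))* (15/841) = 210/10933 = 0.02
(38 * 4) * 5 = 760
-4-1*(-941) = 937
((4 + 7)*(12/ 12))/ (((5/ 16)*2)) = 17.60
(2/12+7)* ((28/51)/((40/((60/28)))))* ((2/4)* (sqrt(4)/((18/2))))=43/1836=0.02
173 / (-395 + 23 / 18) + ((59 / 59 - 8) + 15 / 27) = -439072 / 63783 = -6.88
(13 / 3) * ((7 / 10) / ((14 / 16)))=52 / 15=3.47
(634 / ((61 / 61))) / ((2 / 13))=4121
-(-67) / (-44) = -67 / 44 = -1.52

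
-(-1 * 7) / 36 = 7 / 36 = 0.19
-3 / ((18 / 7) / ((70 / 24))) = -245 / 72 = -3.40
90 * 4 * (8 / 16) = 180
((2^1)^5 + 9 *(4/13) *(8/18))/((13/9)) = 3888/169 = 23.01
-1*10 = -10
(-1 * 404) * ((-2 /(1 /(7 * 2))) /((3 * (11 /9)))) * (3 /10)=50904 /55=925.53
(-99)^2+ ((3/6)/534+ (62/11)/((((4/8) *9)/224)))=355314733/35244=10081.57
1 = 1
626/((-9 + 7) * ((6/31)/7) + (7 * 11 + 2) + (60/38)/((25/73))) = 12904990/1722491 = 7.49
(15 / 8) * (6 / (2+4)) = 15 / 8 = 1.88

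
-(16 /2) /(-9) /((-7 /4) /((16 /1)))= -512 /63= -8.13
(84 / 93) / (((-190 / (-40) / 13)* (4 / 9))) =3276 / 589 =5.56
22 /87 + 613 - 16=51961 /87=597.25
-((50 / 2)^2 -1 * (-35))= -660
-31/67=-0.46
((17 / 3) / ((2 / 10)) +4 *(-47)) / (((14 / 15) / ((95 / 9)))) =-227525 / 126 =-1805.75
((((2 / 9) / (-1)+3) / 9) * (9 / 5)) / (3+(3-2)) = 5 / 36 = 0.14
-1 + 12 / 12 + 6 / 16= 3 / 8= 0.38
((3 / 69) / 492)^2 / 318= 1 / 40720490208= 0.00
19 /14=1.36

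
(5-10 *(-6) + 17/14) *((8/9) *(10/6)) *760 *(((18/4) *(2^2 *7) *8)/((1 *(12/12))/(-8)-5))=-601190400/41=-14663180.49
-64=-64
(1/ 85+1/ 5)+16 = 1378/ 85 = 16.21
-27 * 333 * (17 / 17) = -8991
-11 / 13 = -0.85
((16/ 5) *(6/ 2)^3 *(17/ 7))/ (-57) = -2448/ 665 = -3.68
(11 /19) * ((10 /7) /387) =110 /51471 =0.00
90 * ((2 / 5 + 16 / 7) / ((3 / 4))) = 322.29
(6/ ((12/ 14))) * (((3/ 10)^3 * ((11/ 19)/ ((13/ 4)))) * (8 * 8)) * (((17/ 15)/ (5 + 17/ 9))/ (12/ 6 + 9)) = 154224/ 4785625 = 0.03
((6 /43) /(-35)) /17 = -6 /25585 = -0.00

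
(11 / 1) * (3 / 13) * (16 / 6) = 88 / 13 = 6.77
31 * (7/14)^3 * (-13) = -403/8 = -50.38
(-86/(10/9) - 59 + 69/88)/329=-59671/144760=-0.41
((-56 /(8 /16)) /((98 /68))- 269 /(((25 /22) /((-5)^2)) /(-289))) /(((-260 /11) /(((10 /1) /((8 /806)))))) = -2041152685 /28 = -72898310.18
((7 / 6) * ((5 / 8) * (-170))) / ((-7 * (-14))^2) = -425 / 32928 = -0.01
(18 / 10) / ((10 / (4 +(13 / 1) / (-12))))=21 / 40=0.52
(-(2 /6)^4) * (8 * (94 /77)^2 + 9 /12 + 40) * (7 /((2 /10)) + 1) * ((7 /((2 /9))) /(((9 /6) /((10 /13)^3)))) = -416393000 /1860859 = -223.76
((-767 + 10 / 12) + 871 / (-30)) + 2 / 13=-51678 / 65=-795.05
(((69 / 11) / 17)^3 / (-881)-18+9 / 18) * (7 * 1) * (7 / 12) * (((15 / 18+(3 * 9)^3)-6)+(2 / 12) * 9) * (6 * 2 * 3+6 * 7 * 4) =-291653980821294413 / 1016653737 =-286876416.43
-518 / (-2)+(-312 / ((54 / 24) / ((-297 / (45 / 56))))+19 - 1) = 257641 / 5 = 51528.20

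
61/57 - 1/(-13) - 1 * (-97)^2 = -6971219/741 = -9407.85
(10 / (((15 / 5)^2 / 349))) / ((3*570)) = 0.23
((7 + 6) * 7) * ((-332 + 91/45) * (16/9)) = -21620144/405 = -53383.07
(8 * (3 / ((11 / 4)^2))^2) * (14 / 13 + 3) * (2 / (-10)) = -976896 / 951665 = -1.03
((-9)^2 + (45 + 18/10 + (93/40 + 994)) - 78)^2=70040161/64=1094377.52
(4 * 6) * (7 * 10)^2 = 117600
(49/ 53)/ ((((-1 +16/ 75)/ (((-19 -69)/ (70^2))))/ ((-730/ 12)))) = -4015/ 3127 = -1.28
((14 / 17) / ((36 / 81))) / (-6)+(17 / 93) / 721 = -1406957 / 4559604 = -0.31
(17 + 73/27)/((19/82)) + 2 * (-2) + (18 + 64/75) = 67426/675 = 99.89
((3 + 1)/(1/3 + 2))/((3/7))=4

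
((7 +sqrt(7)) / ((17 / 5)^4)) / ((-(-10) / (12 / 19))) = 750 * sqrt(7) / 1586899 +5250 / 1586899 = 0.00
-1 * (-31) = 31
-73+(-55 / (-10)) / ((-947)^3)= -123994605969 / 1698556246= -73.00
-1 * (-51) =51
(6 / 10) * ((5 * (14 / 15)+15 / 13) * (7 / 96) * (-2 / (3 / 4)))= -1589 / 2340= -0.68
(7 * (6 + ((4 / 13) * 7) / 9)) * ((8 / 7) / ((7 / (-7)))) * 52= -23360 / 9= -2595.56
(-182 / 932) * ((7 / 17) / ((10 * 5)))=-637 / 396100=-0.00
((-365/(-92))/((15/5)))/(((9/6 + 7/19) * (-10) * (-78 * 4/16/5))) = 6935/382122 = 0.02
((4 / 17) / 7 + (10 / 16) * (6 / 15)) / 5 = 0.06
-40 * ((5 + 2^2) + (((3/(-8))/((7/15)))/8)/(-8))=-161505/448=-360.50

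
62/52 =1.19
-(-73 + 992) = -919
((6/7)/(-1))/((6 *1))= -0.14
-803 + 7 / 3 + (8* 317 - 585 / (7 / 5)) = 27667 / 21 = 1317.48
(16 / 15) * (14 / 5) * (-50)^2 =7466.67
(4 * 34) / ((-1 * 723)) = -136 / 723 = -0.19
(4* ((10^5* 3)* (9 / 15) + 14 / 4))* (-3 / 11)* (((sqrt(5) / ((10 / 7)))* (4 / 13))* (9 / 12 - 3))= 68041323* sqrt(5) / 715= 212790.24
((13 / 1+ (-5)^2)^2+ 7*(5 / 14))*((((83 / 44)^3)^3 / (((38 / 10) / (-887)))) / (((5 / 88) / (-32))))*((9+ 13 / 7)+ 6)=2572966971654958472382337 / 2653996792832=969468756934.49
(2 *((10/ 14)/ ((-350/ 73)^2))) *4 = 10658/ 42875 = 0.25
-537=-537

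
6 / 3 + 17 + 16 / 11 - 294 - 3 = -3042 / 11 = -276.55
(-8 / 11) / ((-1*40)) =1 / 55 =0.02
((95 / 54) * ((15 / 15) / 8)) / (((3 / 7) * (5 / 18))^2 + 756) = 4655 / 16003308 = 0.00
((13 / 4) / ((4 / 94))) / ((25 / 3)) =1833 / 200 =9.16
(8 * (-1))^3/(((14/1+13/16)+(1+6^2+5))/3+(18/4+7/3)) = -24576/1237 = -19.87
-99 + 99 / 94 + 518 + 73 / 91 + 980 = 11982917 / 8554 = 1400.86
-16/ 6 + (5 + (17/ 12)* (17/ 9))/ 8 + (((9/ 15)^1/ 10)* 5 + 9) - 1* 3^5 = -1016959/ 4320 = -235.41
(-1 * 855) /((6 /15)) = -4275 /2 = -2137.50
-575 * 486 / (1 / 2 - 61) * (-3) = -1676700 / 121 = -13857.02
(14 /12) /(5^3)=7 /750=0.01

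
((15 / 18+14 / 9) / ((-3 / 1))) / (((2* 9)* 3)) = -43 / 2916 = -0.01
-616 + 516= -100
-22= -22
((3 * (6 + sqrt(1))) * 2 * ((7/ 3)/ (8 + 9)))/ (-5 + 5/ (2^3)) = -112/ 85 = -1.32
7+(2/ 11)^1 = 79/ 11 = 7.18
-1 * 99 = -99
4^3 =64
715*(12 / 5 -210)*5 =-742170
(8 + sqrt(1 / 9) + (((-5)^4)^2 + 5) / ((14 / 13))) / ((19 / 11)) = 83792060 / 399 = 210005.16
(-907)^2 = 822649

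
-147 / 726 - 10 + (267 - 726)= -469.20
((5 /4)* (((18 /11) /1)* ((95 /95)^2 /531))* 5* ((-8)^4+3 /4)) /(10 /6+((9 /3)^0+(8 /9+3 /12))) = 3687075 /177826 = 20.73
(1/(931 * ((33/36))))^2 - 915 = -95963443971/104878081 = -915.00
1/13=0.08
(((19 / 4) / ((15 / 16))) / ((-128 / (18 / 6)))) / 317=-19 / 50720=-0.00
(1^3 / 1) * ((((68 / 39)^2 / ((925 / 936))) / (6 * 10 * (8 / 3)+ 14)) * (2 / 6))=18496 / 3138525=0.01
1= 1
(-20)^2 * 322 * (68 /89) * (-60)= -525504000 /89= -5904539.33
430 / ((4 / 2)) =215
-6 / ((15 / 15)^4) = -6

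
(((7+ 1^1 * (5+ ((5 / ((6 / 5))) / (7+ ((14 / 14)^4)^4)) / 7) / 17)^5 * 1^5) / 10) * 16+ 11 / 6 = 125930641987708086032569 / 3800327384961515520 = 33136.79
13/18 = 0.72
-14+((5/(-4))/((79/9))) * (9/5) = -4505/316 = -14.26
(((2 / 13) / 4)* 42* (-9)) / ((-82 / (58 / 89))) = 5481 / 47437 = 0.12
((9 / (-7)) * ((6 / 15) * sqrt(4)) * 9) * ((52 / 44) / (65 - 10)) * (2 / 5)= -8424 / 105875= -0.08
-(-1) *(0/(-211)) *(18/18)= 0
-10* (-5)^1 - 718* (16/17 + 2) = -35050/17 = -2061.76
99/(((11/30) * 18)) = 15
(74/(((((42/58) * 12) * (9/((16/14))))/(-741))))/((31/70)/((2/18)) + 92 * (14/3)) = -10601240/5732811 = -1.85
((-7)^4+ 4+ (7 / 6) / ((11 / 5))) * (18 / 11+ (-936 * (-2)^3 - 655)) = 11936111465 / 726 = 16440924.88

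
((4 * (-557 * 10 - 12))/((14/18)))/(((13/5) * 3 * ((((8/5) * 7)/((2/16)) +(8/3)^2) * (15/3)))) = -376785/49504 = -7.61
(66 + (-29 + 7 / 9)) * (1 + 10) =3740 / 9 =415.56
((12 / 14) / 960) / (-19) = -1 / 21280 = -0.00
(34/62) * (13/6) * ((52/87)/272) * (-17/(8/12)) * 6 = -2873/7192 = -0.40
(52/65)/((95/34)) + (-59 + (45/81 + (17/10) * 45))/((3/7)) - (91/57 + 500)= -11777981/25650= -459.18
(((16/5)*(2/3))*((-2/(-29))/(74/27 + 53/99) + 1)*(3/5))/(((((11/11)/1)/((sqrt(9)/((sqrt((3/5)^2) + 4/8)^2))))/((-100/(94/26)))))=-306009600/3414257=-89.63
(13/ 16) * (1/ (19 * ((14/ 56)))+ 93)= 23023/ 304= 75.73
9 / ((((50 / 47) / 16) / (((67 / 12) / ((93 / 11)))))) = 69278 / 775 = 89.39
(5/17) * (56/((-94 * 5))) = -28/799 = -0.04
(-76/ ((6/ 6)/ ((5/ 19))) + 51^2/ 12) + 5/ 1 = 807/ 4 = 201.75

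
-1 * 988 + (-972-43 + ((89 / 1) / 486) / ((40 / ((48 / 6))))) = -4867201 / 2430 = -2002.96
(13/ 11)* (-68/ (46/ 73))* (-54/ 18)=96798/ 253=382.60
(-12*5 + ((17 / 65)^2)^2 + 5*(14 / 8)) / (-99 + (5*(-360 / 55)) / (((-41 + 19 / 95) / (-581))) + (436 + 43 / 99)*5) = -6158171121003 / 194331043270000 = -0.03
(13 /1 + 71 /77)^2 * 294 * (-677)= -4667985408 /121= -38578391.80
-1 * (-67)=67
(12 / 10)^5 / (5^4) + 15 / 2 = 29312427 / 3906250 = 7.50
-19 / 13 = -1.46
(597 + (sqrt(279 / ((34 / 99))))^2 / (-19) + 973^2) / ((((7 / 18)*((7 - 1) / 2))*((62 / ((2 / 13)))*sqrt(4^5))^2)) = 1835834925 / 376019710976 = 0.00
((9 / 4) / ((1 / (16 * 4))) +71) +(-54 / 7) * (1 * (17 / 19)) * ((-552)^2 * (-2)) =559465139 / 133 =4206504.80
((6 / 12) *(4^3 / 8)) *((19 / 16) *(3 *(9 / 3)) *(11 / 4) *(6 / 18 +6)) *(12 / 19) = 1881 / 4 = 470.25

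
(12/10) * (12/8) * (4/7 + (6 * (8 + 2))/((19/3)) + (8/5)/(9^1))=61184/3325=18.40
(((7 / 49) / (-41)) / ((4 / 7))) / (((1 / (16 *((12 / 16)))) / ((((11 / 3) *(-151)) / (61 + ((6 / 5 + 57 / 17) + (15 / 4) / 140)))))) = 15812720 / 25597079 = 0.62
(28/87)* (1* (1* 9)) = 84/29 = 2.90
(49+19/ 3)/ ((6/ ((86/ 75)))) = 7138/ 675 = 10.57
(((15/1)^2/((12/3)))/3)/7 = 75/28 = 2.68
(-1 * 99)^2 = 9801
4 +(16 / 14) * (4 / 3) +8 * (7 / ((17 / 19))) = 24316 / 357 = 68.11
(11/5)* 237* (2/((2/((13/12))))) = 11297/20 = 564.85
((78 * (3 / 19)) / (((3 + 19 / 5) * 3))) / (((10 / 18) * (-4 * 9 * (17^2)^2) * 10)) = -39 / 1079091320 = -0.00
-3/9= -1/3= -0.33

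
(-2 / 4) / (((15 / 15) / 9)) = -9 / 2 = -4.50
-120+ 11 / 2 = -229 / 2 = -114.50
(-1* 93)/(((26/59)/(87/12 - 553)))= 11978121/104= 115174.24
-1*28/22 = -14/11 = -1.27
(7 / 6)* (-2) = -7 / 3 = -2.33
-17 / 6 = -2.83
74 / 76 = 0.97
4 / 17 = 0.24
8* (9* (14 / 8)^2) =441 / 2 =220.50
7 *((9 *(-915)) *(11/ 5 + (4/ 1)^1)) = -357399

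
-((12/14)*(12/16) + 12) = -177/14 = -12.64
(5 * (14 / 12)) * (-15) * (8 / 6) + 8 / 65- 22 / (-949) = -116.52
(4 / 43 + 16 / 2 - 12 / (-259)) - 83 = -833723 / 11137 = -74.86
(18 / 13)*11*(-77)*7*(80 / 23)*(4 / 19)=-34151040 / 5681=-6011.45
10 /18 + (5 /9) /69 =350 /621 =0.56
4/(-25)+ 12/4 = 71/25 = 2.84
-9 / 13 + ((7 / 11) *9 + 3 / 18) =4463 / 858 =5.20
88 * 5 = 440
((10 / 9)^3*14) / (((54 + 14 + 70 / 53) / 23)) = 8533000 / 1339173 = 6.37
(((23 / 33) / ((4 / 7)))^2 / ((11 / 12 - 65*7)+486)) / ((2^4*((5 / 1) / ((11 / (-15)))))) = -25921 / 60667200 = -0.00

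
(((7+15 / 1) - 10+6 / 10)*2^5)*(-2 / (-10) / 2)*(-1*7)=-7056 / 25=-282.24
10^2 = 100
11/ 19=0.58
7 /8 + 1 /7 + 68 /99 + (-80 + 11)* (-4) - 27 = 1389907 /5544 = 250.70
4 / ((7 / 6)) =24 / 7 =3.43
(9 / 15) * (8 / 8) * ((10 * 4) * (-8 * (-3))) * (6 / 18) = 192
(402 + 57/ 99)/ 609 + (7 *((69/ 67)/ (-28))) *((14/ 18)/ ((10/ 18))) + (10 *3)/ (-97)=-22679647/ 2612208060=-0.01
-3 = -3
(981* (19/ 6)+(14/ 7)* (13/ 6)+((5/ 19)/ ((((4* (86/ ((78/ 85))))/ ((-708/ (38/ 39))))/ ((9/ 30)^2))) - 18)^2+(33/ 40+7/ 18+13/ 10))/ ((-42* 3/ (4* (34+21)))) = -948367746166666950091/ 157940027010108000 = -6004.61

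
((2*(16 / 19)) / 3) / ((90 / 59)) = 944 / 2565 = 0.37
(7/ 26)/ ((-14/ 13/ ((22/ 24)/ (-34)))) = 11/ 1632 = 0.01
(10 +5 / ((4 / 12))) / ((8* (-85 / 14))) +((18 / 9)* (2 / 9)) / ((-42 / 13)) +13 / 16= 8237 / 51408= 0.16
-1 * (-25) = 25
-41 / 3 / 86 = -41 / 258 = -0.16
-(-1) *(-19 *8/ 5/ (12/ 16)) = -608/ 15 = -40.53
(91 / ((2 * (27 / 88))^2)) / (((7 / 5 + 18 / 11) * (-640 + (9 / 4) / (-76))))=-2945662720 / 23687413767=-0.12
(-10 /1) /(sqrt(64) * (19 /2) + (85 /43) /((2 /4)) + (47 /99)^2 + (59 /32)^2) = -4315576320 /36068847883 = -0.12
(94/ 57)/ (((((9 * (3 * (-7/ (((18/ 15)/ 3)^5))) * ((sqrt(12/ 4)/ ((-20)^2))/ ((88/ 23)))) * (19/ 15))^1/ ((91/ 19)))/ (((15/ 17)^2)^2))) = -1376460800 * sqrt(3)/ 13176022397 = -0.18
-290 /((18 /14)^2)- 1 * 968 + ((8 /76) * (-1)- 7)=-1770677 /1539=-1150.54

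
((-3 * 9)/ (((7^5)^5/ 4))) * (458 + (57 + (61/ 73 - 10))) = -0.00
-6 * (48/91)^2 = -13824/8281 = -1.67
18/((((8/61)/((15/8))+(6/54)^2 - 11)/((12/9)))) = -296460/134861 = -2.20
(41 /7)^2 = 1681 /49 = 34.31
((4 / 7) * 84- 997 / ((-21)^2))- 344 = -131533 / 441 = -298.26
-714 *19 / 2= -6783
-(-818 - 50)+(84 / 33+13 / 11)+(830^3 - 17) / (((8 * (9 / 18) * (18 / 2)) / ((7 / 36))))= 4893336115 / 1584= 3089227.35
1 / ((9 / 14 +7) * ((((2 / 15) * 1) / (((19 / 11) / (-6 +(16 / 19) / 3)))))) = -113715 / 383702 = -0.30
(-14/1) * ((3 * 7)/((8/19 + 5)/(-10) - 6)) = 55860/1243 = 44.94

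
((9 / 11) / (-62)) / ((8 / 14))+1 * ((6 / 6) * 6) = 16305 / 2728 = 5.98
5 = 5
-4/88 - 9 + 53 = 967/22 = 43.95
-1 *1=-1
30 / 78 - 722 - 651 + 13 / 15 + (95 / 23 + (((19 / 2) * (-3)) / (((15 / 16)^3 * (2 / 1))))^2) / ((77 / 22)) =-3404207469647 / 2648953125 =-1285.11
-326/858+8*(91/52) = 5843/429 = 13.62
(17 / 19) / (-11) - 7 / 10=-1633 / 2090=-0.78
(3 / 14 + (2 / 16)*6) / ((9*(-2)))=-3 / 56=-0.05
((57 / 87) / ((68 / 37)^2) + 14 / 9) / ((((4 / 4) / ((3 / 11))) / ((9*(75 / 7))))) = 475074675 / 10325392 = 46.01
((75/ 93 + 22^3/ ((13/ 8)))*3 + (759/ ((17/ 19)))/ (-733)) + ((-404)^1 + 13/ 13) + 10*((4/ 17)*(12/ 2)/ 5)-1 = 96709154264/ 5021783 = 19257.93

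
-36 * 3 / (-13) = 108 / 13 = 8.31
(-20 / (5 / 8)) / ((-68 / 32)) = 256 / 17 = 15.06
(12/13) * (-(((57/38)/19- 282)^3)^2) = -463450060847794.84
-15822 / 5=-3164.40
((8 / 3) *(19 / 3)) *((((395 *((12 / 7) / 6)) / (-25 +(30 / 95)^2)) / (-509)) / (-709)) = -43348880 / 204369436467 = -0.00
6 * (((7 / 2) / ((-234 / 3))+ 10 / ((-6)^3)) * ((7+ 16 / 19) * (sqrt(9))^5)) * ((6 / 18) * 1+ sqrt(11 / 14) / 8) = -85824 / 247 - 16092 * sqrt(154) / 1729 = -462.96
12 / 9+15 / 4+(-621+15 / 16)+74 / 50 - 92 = -846599 / 1200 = -705.50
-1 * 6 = -6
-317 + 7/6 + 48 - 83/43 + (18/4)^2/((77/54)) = -255.56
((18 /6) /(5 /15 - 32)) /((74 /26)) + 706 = 2481473 /3515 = 705.97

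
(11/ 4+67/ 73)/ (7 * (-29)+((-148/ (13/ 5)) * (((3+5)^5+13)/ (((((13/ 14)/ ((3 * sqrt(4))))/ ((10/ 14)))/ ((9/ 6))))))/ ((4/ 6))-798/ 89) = -2301273/ 12158143212460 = -0.00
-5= -5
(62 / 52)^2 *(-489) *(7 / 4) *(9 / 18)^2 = -3289503 / 10816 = -304.13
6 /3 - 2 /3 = 4 /3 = 1.33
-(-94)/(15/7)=658/15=43.87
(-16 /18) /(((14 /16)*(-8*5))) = 8 /315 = 0.03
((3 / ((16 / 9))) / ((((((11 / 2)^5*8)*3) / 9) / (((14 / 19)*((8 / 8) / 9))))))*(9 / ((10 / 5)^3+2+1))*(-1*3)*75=-127575 / 67319318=-0.00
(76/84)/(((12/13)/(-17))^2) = 927979/3024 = 306.87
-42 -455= -497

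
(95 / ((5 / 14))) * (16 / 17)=250.35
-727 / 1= -727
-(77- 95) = 18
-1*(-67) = 67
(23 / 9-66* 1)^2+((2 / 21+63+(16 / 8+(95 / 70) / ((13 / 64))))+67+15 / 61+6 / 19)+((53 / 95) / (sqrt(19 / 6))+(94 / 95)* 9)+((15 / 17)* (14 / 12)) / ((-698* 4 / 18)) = 53* sqrt(114) / 1805+8461313352712949 / 2027422149480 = 4173.75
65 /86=0.76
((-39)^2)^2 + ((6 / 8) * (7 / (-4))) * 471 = 37005165 / 16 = 2312822.81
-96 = -96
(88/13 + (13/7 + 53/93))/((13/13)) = 9.20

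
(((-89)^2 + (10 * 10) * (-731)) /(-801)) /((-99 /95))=-6192005 /79299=-78.08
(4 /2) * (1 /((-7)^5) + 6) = 201682 /16807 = 12.00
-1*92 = -92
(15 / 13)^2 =225 / 169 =1.33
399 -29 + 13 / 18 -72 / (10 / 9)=305.92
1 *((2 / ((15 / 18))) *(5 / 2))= 6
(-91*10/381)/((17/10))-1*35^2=-1226.40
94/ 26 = 47/ 13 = 3.62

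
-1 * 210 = -210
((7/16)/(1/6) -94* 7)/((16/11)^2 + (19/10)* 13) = -3172015/129788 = -24.44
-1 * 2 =-2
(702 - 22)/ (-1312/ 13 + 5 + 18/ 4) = -17680/ 2377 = -7.44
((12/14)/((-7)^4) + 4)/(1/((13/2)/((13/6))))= 201702/16807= 12.00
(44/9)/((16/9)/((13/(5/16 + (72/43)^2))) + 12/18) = 1057628/236411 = 4.47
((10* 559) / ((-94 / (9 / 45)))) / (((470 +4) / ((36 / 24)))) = -559 / 14852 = -0.04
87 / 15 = 29 / 5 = 5.80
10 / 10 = 1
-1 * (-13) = 13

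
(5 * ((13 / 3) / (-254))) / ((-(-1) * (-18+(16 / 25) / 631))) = 0.00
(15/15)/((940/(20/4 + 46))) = 51/940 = 0.05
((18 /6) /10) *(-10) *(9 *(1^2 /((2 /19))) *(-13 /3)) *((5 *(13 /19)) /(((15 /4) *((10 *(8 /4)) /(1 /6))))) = 169 /20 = 8.45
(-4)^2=16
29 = 29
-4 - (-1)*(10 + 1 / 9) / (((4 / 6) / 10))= 443 / 3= 147.67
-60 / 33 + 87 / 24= 159 / 88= 1.81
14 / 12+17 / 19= 235 / 114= 2.06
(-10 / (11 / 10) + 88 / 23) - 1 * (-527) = 131999 / 253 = 521.74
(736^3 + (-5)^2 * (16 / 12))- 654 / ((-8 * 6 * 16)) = 153096303431 / 384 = 398688290.18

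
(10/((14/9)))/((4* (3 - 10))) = -45/196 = -0.23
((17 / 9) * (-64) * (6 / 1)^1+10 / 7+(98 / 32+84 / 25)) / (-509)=6026851 / 4275600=1.41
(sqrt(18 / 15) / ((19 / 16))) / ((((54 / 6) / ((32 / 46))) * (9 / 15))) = 256 * sqrt(30) / 11799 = 0.12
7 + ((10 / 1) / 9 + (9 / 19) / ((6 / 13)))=9.14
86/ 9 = 9.56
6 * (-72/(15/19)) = -547.20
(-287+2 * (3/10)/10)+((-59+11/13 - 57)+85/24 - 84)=-3763907/7800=-482.55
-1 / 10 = -0.10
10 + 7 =17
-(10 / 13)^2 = -0.59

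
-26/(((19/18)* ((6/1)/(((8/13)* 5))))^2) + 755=3514415/4693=748.86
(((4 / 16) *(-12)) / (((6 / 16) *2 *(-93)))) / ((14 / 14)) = 4 / 93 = 0.04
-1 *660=-660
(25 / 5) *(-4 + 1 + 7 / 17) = -220 / 17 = -12.94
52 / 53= 0.98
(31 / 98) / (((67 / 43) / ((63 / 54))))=1333 / 5628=0.24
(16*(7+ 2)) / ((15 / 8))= 384 / 5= 76.80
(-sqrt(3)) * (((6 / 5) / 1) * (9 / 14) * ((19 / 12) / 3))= -57 * sqrt(3) / 140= -0.71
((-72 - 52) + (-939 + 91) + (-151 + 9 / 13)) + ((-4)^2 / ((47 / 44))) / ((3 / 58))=-1526374 / 1833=-832.72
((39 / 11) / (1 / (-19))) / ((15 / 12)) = -2964 / 55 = -53.89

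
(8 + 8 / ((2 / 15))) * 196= 13328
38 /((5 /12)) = 91.20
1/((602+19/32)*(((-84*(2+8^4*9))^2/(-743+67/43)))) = -15941/124243504375440681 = -0.00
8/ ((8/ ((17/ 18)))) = 17/ 18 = 0.94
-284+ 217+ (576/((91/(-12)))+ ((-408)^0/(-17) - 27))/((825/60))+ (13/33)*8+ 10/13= -70.57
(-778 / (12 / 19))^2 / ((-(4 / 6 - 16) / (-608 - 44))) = -8904181603 / 138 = -64523055.09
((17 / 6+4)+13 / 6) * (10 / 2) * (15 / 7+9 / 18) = 1665 / 14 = 118.93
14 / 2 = 7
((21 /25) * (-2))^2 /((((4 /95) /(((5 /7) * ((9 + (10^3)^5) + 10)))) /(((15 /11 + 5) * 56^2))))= 52553088000000998508672 /55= 955510690909109063794.04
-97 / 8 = -12.12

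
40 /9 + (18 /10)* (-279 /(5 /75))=-67757 /9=-7528.56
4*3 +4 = 16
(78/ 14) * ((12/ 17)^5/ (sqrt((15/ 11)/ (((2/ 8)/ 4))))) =808704 * sqrt(165)/ 49694995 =0.21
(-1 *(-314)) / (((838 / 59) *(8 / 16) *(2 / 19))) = 175997 / 419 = 420.04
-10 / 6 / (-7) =5 / 21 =0.24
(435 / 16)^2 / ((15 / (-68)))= -214455 / 64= -3350.86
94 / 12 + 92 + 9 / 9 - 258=-943 / 6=-157.17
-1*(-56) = 56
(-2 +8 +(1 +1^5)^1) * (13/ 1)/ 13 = 8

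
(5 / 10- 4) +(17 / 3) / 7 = -113 / 42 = -2.69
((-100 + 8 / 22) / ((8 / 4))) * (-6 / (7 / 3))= 9864 / 77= 128.10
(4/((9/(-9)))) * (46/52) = -46/13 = -3.54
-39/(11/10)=-390/11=-35.45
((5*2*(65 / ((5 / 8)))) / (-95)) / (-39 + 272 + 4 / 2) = -208 / 4465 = -0.05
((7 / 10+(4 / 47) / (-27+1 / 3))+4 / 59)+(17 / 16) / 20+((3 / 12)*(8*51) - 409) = -271693899 / 887360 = -306.18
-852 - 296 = -1148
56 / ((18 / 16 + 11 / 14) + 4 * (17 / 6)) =9408 / 2225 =4.23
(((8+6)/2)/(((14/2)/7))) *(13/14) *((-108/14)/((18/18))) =-351/7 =-50.14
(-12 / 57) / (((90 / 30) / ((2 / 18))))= -4 / 513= -0.01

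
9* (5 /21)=15 /7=2.14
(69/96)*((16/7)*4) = 46/7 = 6.57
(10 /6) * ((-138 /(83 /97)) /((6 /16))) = -178480 /249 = -716.79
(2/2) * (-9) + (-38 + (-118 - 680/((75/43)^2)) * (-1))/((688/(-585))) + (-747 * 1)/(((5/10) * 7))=-7231703/15050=-480.51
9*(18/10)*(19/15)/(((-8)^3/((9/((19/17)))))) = -4131/12800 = -0.32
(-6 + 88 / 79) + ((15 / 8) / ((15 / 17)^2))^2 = 1039759 / 1137600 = 0.91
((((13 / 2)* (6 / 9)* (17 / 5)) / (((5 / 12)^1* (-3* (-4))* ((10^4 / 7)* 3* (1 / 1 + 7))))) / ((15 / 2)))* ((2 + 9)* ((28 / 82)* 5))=119119 / 553500000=0.00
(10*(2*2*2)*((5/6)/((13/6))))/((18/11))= 2200/117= 18.80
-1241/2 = -620.50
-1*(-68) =68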